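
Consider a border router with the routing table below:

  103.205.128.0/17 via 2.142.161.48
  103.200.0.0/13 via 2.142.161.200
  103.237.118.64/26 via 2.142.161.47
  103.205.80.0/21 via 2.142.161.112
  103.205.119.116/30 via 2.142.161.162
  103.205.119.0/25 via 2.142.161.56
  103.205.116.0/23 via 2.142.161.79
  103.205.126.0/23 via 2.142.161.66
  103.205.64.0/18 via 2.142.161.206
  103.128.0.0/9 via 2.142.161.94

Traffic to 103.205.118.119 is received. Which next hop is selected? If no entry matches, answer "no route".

2.142.161.206

Routes whose prefix contains 103.205.118.119:
  103.128.0.0/9 (103.128.0.0 - 103.255.255.255) -> 2.142.161.94
  103.200.0.0/13 (103.200.0.0 - 103.207.255.255) -> 2.142.161.200
  103.205.64.0/18 (103.205.64.0 - 103.205.127.255) -> 2.142.161.206
More-specific entries that do NOT match:
  103.205.119.116/30 (103.205.119.116 - 103.205.119.119) does not contain 103.205.118.119
  103.237.118.64/26 (103.237.118.64 - 103.237.118.127) does not contain 103.205.118.119
  103.205.119.0/25 (103.205.119.0 - 103.205.119.127) does not contain 103.205.118.119
  103.205.116.0/23 (103.205.116.0 - 103.205.117.255) does not contain 103.205.118.119
  103.205.126.0/23 (103.205.126.0 - 103.205.127.255) does not contain 103.205.118.119
  103.205.80.0/21 (103.205.80.0 - 103.205.87.255) does not contain 103.205.118.119
Longest matching prefix is /18 -> next hop 2.142.161.206.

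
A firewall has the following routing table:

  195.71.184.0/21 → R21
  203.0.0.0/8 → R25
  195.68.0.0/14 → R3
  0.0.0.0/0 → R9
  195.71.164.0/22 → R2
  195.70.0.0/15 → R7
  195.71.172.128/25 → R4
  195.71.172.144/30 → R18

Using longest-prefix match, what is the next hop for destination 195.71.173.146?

Routes whose prefix contains 195.71.173.146:
  0.0.0.0/0 (default, matches everything) -> R9
  195.68.0.0/14 (195.68.0.0 - 195.71.255.255) -> R3
  195.70.0.0/15 (195.70.0.0 - 195.71.255.255) -> R7
More-specific entries that do NOT match:
  195.71.172.144/30 (195.71.172.144 - 195.71.172.147) does not contain 195.71.173.146
  195.71.172.128/25 (195.71.172.128 - 195.71.172.255) does not contain 195.71.173.146
  195.71.164.0/22 (195.71.164.0 - 195.71.167.255) does not contain 195.71.173.146
  195.71.184.0/21 (195.71.184.0 - 195.71.191.255) does not contain 195.71.173.146
Longest matching prefix is /15 -> next hop R7.

R7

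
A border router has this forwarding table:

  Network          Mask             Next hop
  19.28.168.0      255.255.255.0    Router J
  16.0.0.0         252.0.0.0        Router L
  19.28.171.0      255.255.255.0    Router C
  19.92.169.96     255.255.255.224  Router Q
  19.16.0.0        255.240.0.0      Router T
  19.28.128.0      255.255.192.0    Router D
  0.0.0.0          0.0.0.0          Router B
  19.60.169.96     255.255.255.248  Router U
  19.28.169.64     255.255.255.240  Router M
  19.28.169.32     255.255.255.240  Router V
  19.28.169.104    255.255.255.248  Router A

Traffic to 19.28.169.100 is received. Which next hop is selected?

Router D

Routes whose prefix contains 19.28.169.100:
  0.0.0.0/0 (default, matches everything) -> Router B
  16.0.0.0/6 (16.0.0.0 - 19.255.255.255) -> Router L
  19.16.0.0/12 (19.16.0.0 - 19.31.255.255) -> Router T
  19.28.128.0/18 (19.28.128.0 - 19.28.191.255) -> Router D
More-specific entries that do NOT match:
  19.60.169.96/29 (19.60.169.96 - 19.60.169.103) does not contain 19.28.169.100
  19.28.169.104/29 (19.28.169.104 - 19.28.169.111) does not contain 19.28.169.100
  19.28.169.64/28 (19.28.169.64 - 19.28.169.79) does not contain 19.28.169.100
  19.28.169.32/28 (19.28.169.32 - 19.28.169.47) does not contain 19.28.169.100
  19.92.169.96/27 (19.92.169.96 - 19.92.169.127) does not contain 19.28.169.100
  19.28.168.0/24 (19.28.168.0 - 19.28.168.255) does not contain 19.28.169.100
  19.28.171.0/24 (19.28.171.0 - 19.28.171.255) does not contain 19.28.169.100
Longest matching prefix is /18 -> next hop Router D.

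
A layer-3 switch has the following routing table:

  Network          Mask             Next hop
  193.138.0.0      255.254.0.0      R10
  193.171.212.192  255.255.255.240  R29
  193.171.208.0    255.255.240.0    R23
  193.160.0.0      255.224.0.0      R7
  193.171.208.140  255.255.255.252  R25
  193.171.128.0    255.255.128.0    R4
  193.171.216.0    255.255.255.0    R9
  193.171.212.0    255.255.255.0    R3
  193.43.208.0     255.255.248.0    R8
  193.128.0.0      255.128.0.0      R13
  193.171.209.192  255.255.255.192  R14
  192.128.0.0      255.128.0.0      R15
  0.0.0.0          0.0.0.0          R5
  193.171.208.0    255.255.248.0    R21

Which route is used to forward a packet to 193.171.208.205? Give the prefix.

193.171.208.0/21

Entries matching 193.171.208.205:
  0.0.0.0/0 (default, matches everything)
  193.128.0.0/9 (193.128.0.0 - 193.255.255.255)
  193.160.0.0/11 (193.160.0.0 - 193.191.255.255)
  193.171.128.0/17 (193.171.128.0 - 193.171.255.255)
  193.171.208.0/20 (193.171.208.0 - 193.171.223.255)
  193.171.208.0/21 (193.171.208.0 - 193.171.215.255)
Most specific is 193.171.208.0/21.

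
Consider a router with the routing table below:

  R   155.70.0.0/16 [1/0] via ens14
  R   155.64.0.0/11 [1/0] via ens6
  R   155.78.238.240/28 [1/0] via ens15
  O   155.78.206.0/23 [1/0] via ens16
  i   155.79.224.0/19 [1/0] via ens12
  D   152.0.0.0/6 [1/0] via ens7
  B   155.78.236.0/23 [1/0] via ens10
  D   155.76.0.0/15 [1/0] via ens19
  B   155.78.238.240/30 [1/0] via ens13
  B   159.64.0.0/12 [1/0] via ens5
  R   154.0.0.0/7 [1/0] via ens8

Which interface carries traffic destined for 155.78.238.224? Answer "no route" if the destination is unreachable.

ens6

Routes whose prefix contains 155.78.238.224:
  152.0.0.0/6 (152.0.0.0 - 155.255.255.255) -> ens7
  154.0.0.0/7 (154.0.0.0 - 155.255.255.255) -> ens8
  155.64.0.0/11 (155.64.0.0 - 155.95.255.255) -> ens6
More-specific entries that do NOT match:
  155.78.238.240/30 (155.78.238.240 - 155.78.238.243) does not contain 155.78.238.224
  155.78.238.240/28 (155.78.238.240 - 155.78.238.255) does not contain 155.78.238.224
  155.78.206.0/23 (155.78.206.0 - 155.78.207.255) does not contain 155.78.238.224
  155.78.236.0/23 (155.78.236.0 - 155.78.237.255) does not contain 155.78.238.224
  155.79.224.0/19 (155.79.224.0 - 155.79.255.255) does not contain 155.78.238.224
  155.70.0.0/16 (155.70.0.0 - 155.70.255.255) does not contain 155.78.238.224
  155.76.0.0/15 (155.76.0.0 - 155.77.255.255) does not contain 155.78.238.224
  159.64.0.0/12 (159.64.0.0 - 159.79.255.255) does not contain 155.78.238.224
Longest matching prefix is /11 -> interface ens6.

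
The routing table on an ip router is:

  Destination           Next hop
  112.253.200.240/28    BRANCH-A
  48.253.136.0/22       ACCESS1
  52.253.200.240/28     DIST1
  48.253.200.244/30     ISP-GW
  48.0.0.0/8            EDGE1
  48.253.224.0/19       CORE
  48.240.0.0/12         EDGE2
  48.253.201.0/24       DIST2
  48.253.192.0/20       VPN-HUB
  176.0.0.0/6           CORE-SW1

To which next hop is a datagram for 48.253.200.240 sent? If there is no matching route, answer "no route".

VPN-HUB

Routes whose prefix contains 48.253.200.240:
  48.0.0.0/8 (48.0.0.0 - 48.255.255.255) -> EDGE1
  48.240.0.0/12 (48.240.0.0 - 48.255.255.255) -> EDGE2
  48.253.192.0/20 (48.253.192.0 - 48.253.207.255) -> VPN-HUB
More-specific entries that do NOT match:
  48.253.200.244/30 (48.253.200.244 - 48.253.200.247) does not contain 48.253.200.240
  112.253.200.240/28 (112.253.200.240 - 112.253.200.255) does not contain 48.253.200.240
  52.253.200.240/28 (52.253.200.240 - 52.253.200.255) does not contain 48.253.200.240
  48.253.201.0/24 (48.253.201.0 - 48.253.201.255) does not contain 48.253.200.240
  48.253.136.0/22 (48.253.136.0 - 48.253.139.255) does not contain 48.253.200.240
Longest matching prefix is /20 -> next hop VPN-HUB.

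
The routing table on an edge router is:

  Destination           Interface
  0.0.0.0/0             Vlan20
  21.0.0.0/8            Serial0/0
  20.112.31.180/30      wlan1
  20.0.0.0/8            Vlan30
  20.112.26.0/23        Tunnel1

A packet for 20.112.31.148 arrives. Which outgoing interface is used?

Vlan30

Routes whose prefix contains 20.112.31.148:
  0.0.0.0/0 (default, matches everything) -> Vlan20
  20.0.0.0/8 (20.0.0.0 - 20.255.255.255) -> Vlan30
More-specific entries that do NOT match:
  20.112.31.180/30 (20.112.31.180 - 20.112.31.183) does not contain 20.112.31.148
  20.112.26.0/23 (20.112.26.0 - 20.112.27.255) does not contain 20.112.31.148
Longest matching prefix is /8 -> interface Vlan30.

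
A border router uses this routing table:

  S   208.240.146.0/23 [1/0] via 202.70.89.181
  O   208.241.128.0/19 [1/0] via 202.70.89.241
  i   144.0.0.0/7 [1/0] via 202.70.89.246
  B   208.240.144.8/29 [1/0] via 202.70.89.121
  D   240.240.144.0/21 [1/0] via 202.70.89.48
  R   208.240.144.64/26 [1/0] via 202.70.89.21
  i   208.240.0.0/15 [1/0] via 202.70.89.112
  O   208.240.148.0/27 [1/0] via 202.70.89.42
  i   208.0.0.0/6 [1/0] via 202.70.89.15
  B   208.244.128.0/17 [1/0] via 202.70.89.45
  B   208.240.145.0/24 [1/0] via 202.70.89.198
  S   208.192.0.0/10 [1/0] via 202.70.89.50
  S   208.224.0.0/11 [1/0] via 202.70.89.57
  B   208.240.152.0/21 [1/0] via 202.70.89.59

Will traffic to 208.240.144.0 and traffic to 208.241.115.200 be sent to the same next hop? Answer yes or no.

yes

208.240.144.0: longest match 208.240.0.0/15 -> 202.70.89.112
208.241.115.200: longest match 208.240.0.0/15 -> 202.70.89.112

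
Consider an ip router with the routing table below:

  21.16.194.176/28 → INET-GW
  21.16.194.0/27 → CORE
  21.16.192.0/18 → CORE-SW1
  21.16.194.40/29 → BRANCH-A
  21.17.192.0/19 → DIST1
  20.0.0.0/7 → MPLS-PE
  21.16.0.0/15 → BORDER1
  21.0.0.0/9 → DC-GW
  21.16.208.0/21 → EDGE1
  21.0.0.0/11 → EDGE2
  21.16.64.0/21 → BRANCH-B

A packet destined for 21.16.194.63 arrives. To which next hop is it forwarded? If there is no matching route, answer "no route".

Routes whose prefix contains 21.16.194.63:
  20.0.0.0/7 (20.0.0.0 - 21.255.255.255) -> MPLS-PE
  21.0.0.0/9 (21.0.0.0 - 21.127.255.255) -> DC-GW
  21.0.0.0/11 (21.0.0.0 - 21.31.255.255) -> EDGE2
  21.16.0.0/15 (21.16.0.0 - 21.17.255.255) -> BORDER1
  21.16.192.0/18 (21.16.192.0 - 21.16.255.255) -> CORE-SW1
More-specific entries that do NOT match:
  21.16.194.40/29 (21.16.194.40 - 21.16.194.47) does not contain 21.16.194.63
  21.16.194.176/28 (21.16.194.176 - 21.16.194.191) does not contain 21.16.194.63
  21.16.194.0/27 (21.16.194.0 - 21.16.194.31) does not contain 21.16.194.63
  21.16.208.0/21 (21.16.208.0 - 21.16.215.255) does not contain 21.16.194.63
  21.16.64.0/21 (21.16.64.0 - 21.16.71.255) does not contain 21.16.194.63
  21.17.192.0/19 (21.17.192.0 - 21.17.223.255) does not contain 21.16.194.63
Longest matching prefix is /18 -> next hop CORE-SW1.

CORE-SW1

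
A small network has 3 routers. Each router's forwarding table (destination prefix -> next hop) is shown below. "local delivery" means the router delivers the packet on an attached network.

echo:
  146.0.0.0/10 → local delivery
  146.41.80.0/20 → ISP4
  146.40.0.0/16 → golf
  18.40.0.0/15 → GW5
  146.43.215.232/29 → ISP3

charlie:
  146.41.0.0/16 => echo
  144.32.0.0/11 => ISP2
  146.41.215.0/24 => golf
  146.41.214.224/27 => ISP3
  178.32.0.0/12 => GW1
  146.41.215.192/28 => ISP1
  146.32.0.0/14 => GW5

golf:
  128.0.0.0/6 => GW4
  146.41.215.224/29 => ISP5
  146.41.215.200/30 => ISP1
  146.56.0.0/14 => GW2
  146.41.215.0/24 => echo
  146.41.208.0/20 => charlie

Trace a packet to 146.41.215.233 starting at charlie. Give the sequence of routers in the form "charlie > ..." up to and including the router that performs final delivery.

At charlie: longest match for 146.41.215.233 is 146.41.215.0/24 -> golf
At golf: longest match for 146.41.215.233 is 146.41.215.0/24 -> echo
At echo: longest match for 146.41.215.233 is 146.0.0.0/10 -> local delivery

charlie > golf > echo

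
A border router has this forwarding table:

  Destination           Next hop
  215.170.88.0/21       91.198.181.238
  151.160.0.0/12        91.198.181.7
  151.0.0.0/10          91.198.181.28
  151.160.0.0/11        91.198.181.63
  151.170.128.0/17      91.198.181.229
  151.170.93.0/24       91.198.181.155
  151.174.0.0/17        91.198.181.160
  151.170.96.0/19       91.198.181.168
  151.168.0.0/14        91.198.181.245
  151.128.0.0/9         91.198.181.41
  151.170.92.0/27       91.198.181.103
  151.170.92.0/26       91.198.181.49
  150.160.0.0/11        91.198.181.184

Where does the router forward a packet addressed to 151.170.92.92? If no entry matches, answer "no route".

Routes whose prefix contains 151.170.92.92:
  151.128.0.0/9 (151.128.0.0 - 151.255.255.255) -> 91.198.181.41
  151.160.0.0/11 (151.160.0.0 - 151.191.255.255) -> 91.198.181.63
  151.160.0.0/12 (151.160.0.0 - 151.175.255.255) -> 91.198.181.7
  151.168.0.0/14 (151.168.0.0 - 151.171.255.255) -> 91.198.181.245
More-specific entries that do NOT match:
  151.170.92.0/27 (151.170.92.0 - 151.170.92.31) does not contain 151.170.92.92
  151.170.92.0/26 (151.170.92.0 - 151.170.92.63) does not contain 151.170.92.92
  151.170.93.0/24 (151.170.93.0 - 151.170.93.255) does not contain 151.170.92.92
  215.170.88.0/21 (215.170.88.0 - 215.170.95.255) does not contain 151.170.92.92
  151.170.96.0/19 (151.170.96.0 - 151.170.127.255) does not contain 151.170.92.92
  151.170.128.0/17 (151.170.128.0 - 151.170.255.255) does not contain 151.170.92.92
  151.174.0.0/17 (151.174.0.0 - 151.174.127.255) does not contain 151.170.92.92
Longest matching prefix is /14 -> next hop 91.198.181.245.

91.198.181.245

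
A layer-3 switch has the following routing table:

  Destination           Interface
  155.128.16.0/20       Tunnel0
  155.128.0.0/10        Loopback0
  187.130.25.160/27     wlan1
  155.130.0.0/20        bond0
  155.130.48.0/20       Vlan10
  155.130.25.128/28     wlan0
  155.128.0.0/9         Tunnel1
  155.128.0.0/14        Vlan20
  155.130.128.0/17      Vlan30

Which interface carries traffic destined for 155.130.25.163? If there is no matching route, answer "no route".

Routes whose prefix contains 155.130.25.163:
  155.128.0.0/9 (155.128.0.0 - 155.255.255.255) -> Tunnel1
  155.128.0.0/10 (155.128.0.0 - 155.191.255.255) -> Loopback0
  155.128.0.0/14 (155.128.0.0 - 155.131.255.255) -> Vlan20
More-specific entries that do NOT match:
  155.130.25.128/28 (155.130.25.128 - 155.130.25.143) does not contain 155.130.25.163
  187.130.25.160/27 (187.130.25.160 - 187.130.25.191) does not contain 155.130.25.163
  155.128.16.0/20 (155.128.16.0 - 155.128.31.255) does not contain 155.130.25.163
  155.130.0.0/20 (155.130.0.0 - 155.130.15.255) does not contain 155.130.25.163
  155.130.48.0/20 (155.130.48.0 - 155.130.63.255) does not contain 155.130.25.163
  155.130.128.0/17 (155.130.128.0 - 155.130.255.255) does not contain 155.130.25.163
Longest matching prefix is /14 -> interface Vlan20.

Vlan20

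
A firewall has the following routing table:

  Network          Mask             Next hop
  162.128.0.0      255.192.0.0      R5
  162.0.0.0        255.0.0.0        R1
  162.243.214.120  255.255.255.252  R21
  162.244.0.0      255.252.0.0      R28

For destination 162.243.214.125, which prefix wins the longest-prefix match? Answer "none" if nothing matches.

Entries matching 162.243.214.125:
  162.0.0.0/8 (162.0.0.0 - 162.255.255.255)
Most specific is 162.0.0.0/8.

162.0.0.0/8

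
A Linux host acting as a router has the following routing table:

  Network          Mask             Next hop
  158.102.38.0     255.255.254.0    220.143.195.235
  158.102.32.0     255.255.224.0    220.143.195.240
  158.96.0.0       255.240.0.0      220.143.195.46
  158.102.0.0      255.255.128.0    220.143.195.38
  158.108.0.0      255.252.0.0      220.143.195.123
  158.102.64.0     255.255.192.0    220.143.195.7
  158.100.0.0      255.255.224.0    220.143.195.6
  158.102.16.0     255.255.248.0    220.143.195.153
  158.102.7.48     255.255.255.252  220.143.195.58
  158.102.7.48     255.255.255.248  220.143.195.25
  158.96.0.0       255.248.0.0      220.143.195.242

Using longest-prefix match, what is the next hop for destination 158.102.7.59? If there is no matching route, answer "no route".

220.143.195.38

Routes whose prefix contains 158.102.7.59:
  158.96.0.0/12 (158.96.0.0 - 158.111.255.255) -> 220.143.195.46
  158.96.0.0/13 (158.96.0.0 - 158.103.255.255) -> 220.143.195.242
  158.102.0.0/17 (158.102.0.0 - 158.102.127.255) -> 220.143.195.38
More-specific entries that do NOT match:
  158.102.7.48/30 (158.102.7.48 - 158.102.7.51) does not contain 158.102.7.59
  158.102.7.48/29 (158.102.7.48 - 158.102.7.55) does not contain 158.102.7.59
  158.102.38.0/23 (158.102.38.0 - 158.102.39.255) does not contain 158.102.7.59
  158.102.16.0/21 (158.102.16.0 - 158.102.23.255) does not contain 158.102.7.59
  158.102.32.0/19 (158.102.32.0 - 158.102.63.255) does not contain 158.102.7.59
  158.100.0.0/19 (158.100.0.0 - 158.100.31.255) does not contain 158.102.7.59
  158.102.64.0/18 (158.102.64.0 - 158.102.127.255) does not contain 158.102.7.59
Longest matching prefix is /17 -> next hop 220.143.195.38.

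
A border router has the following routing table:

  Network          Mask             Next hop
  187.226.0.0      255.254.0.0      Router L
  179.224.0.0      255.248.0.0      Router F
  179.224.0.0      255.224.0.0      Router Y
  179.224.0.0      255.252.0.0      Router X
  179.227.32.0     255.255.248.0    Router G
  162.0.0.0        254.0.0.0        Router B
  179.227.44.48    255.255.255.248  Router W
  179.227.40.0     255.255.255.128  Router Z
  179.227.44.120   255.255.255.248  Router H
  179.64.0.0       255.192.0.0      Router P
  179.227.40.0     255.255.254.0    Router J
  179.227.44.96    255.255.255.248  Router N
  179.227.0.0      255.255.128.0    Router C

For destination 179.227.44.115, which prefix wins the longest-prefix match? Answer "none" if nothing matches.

Entries matching 179.227.44.115:
  179.224.0.0/11 (179.224.0.0 - 179.255.255.255)
  179.224.0.0/13 (179.224.0.0 - 179.231.255.255)
  179.224.0.0/14 (179.224.0.0 - 179.227.255.255)
  179.227.0.0/17 (179.227.0.0 - 179.227.127.255)
Most specific is 179.227.0.0/17.

179.227.0.0/17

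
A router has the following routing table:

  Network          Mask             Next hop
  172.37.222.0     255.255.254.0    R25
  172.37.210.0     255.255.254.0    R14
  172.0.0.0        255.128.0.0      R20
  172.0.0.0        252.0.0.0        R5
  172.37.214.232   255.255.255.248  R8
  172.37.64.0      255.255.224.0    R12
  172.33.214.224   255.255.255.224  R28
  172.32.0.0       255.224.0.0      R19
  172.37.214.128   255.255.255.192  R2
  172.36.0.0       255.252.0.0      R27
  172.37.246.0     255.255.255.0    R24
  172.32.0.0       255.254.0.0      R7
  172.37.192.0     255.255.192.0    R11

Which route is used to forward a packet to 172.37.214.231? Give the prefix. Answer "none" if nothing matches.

172.37.192.0/18

Entries matching 172.37.214.231:
  172.0.0.0/6 (172.0.0.0 - 175.255.255.255)
  172.0.0.0/9 (172.0.0.0 - 172.127.255.255)
  172.32.0.0/11 (172.32.0.0 - 172.63.255.255)
  172.36.0.0/14 (172.36.0.0 - 172.39.255.255)
  172.37.192.0/18 (172.37.192.0 - 172.37.255.255)
Most specific is 172.37.192.0/18.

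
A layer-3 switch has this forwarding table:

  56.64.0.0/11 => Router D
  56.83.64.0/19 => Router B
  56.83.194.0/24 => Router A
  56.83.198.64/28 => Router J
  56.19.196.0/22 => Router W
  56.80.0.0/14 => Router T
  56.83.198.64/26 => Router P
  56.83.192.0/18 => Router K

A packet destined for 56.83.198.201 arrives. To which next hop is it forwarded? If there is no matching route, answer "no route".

Routes whose prefix contains 56.83.198.201:
  56.64.0.0/11 (56.64.0.0 - 56.95.255.255) -> Router D
  56.80.0.0/14 (56.80.0.0 - 56.83.255.255) -> Router T
  56.83.192.0/18 (56.83.192.0 - 56.83.255.255) -> Router K
More-specific entries that do NOT match:
  56.83.198.64/28 (56.83.198.64 - 56.83.198.79) does not contain 56.83.198.201
  56.83.198.64/26 (56.83.198.64 - 56.83.198.127) does not contain 56.83.198.201
  56.83.194.0/24 (56.83.194.0 - 56.83.194.255) does not contain 56.83.198.201
  56.19.196.0/22 (56.19.196.0 - 56.19.199.255) does not contain 56.83.198.201
  56.83.64.0/19 (56.83.64.0 - 56.83.95.255) does not contain 56.83.198.201
Longest matching prefix is /18 -> next hop Router K.

Router K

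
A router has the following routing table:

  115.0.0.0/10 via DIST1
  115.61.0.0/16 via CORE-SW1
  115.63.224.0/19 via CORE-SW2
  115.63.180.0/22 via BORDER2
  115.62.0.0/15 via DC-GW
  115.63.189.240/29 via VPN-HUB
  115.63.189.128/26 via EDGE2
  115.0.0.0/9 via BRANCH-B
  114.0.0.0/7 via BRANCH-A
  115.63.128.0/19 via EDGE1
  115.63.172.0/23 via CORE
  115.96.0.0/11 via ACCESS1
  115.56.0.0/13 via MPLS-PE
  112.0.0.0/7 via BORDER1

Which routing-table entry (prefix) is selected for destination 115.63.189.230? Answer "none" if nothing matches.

115.62.0.0/15

Entries matching 115.63.189.230:
  114.0.0.0/7 (114.0.0.0 - 115.255.255.255)
  115.0.0.0/9 (115.0.0.0 - 115.127.255.255)
  115.0.0.0/10 (115.0.0.0 - 115.63.255.255)
  115.56.0.0/13 (115.56.0.0 - 115.63.255.255)
  115.62.0.0/15 (115.62.0.0 - 115.63.255.255)
Most specific is 115.62.0.0/15.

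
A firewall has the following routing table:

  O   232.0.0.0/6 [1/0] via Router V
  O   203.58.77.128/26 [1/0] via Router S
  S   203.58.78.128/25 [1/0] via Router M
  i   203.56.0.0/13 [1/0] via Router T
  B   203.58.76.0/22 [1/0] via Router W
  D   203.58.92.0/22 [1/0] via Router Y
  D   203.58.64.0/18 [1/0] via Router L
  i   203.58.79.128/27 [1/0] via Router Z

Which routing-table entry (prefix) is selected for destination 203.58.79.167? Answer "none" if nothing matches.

203.58.76.0/22

Entries matching 203.58.79.167:
  203.56.0.0/13 (203.56.0.0 - 203.63.255.255)
  203.58.64.0/18 (203.58.64.0 - 203.58.127.255)
  203.58.76.0/22 (203.58.76.0 - 203.58.79.255)
Most specific is 203.58.76.0/22.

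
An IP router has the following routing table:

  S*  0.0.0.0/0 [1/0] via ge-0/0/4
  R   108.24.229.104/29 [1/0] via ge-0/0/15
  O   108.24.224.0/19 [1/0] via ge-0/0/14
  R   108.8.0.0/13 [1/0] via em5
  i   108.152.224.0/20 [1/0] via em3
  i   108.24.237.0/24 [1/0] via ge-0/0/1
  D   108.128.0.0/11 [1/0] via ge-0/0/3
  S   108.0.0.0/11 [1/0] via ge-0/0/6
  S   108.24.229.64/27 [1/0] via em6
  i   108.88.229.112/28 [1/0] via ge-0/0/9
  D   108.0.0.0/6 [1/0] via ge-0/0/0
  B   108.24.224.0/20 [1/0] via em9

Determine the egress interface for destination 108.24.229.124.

Routes whose prefix contains 108.24.229.124:
  0.0.0.0/0 (default, matches everything) -> ge-0/0/4
  108.0.0.0/6 (108.0.0.0 - 111.255.255.255) -> ge-0/0/0
  108.0.0.0/11 (108.0.0.0 - 108.31.255.255) -> ge-0/0/6
  108.24.224.0/19 (108.24.224.0 - 108.24.255.255) -> ge-0/0/14
  108.24.224.0/20 (108.24.224.0 - 108.24.239.255) -> em9
More-specific entries that do NOT match:
  108.24.229.104/29 (108.24.229.104 - 108.24.229.111) does not contain 108.24.229.124
  108.88.229.112/28 (108.88.229.112 - 108.88.229.127) does not contain 108.24.229.124
  108.24.229.64/27 (108.24.229.64 - 108.24.229.95) does not contain 108.24.229.124
  108.24.237.0/24 (108.24.237.0 - 108.24.237.255) does not contain 108.24.229.124
Longest matching prefix is /20 -> interface em9.

em9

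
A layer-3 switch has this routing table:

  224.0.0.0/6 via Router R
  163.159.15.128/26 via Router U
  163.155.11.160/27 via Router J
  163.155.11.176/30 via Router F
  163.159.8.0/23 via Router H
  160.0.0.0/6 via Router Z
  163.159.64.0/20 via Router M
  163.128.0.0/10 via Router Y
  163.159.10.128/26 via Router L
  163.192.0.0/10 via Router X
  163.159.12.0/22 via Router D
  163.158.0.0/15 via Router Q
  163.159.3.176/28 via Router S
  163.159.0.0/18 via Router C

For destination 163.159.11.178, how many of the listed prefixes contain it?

Prefixes containing 163.159.11.178:
  160.0.0.0/6 (160.0.0.0 - 163.255.255.255)
  163.128.0.0/10 (163.128.0.0 - 163.191.255.255)
  163.158.0.0/15 (163.158.0.0 - 163.159.255.255)
  163.159.0.0/18 (163.159.0.0 - 163.159.63.255)
Total matching entries: 4.

4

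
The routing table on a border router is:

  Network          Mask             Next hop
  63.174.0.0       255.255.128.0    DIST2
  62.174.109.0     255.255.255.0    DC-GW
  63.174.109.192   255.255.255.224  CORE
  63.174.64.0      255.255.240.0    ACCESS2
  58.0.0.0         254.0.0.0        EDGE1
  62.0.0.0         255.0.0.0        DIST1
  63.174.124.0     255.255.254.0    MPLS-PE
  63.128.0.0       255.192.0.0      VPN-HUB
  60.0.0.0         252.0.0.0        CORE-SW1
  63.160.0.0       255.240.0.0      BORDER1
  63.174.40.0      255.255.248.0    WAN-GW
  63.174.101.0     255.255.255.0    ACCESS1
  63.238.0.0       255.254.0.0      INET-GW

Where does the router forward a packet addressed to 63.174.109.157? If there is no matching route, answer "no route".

Routes whose prefix contains 63.174.109.157:
  60.0.0.0/6 (60.0.0.0 - 63.255.255.255) -> CORE-SW1
  63.128.0.0/10 (63.128.0.0 - 63.191.255.255) -> VPN-HUB
  63.160.0.0/12 (63.160.0.0 - 63.175.255.255) -> BORDER1
  63.174.0.0/17 (63.174.0.0 - 63.174.127.255) -> DIST2
More-specific entries that do NOT match:
  63.174.109.192/27 (63.174.109.192 - 63.174.109.223) does not contain 63.174.109.157
  62.174.109.0/24 (62.174.109.0 - 62.174.109.255) does not contain 63.174.109.157
  63.174.101.0/24 (63.174.101.0 - 63.174.101.255) does not contain 63.174.109.157
  63.174.124.0/23 (63.174.124.0 - 63.174.125.255) does not contain 63.174.109.157
  63.174.40.0/21 (63.174.40.0 - 63.174.47.255) does not contain 63.174.109.157
  63.174.64.0/20 (63.174.64.0 - 63.174.79.255) does not contain 63.174.109.157
Longest matching prefix is /17 -> next hop DIST2.

DIST2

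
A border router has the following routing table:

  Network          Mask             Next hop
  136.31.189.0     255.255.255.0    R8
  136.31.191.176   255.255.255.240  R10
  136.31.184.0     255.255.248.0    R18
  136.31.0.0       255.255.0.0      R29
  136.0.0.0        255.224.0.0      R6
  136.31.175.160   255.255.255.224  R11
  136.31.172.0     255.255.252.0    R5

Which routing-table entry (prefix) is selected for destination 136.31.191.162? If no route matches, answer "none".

Entries matching 136.31.191.162:
  136.0.0.0/11 (136.0.0.0 - 136.31.255.255)
  136.31.0.0/16 (136.31.0.0 - 136.31.255.255)
  136.31.184.0/21 (136.31.184.0 - 136.31.191.255)
Most specific is 136.31.184.0/21.

136.31.184.0/21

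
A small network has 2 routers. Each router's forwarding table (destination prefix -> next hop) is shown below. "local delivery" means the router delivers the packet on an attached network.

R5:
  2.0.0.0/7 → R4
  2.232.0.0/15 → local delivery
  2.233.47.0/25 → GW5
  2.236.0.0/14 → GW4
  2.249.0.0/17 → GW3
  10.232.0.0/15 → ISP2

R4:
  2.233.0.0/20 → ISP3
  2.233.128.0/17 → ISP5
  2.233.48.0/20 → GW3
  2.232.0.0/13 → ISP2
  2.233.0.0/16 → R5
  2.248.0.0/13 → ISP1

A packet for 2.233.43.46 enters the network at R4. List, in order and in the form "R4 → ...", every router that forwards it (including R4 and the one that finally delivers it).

R4 → R5

At R4: longest match for 2.233.43.46 is 2.233.0.0/16 -> R5
At R5: longest match for 2.233.43.46 is 2.232.0.0/15 -> local delivery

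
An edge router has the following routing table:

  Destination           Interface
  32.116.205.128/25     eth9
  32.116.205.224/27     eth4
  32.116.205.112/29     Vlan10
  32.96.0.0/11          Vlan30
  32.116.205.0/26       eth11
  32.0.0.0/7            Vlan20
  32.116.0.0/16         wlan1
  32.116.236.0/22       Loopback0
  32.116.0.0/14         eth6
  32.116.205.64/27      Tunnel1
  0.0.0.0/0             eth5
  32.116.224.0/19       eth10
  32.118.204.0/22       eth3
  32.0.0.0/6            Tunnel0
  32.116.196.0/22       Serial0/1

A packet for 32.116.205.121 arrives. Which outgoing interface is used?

wlan1

Routes whose prefix contains 32.116.205.121:
  0.0.0.0/0 (default, matches everything) -> eth5
  32.0.0.0/6 (32.0.0.0 - 35.255.255.255) -> Tunnel0
  32.0.0.0/7 (32.0.0.0 - 33.255.255.255) -> Vlan20
  32.96.0.0/11 (32.96.0.0 - 32.127.255.255) -> Vlan30
  32.116.0.0/14 (32.116.0.0 - 32.119.255.255) -> eth6
  32.116.0.0/16 (32.116.0.0 - 32.116.255.255) -> wlan1
More-specific entries that do NOT match:
  32.116.205.112/29 (32.116.205.112 - 32.116.205.119) does not contain 32.116.205.121
  32.116.205.224/27 (32.116.205.224 - 32.116.205.255) does not contain 32.116.205.121
  32.116.205.64/27 (32.116.205.64 - 32.116.205.95) does not contain 32.116.205.121
  32.116.205.0/26 (32.116.205.0 - 32.116.205.63) does not contain 32.116.205.121
  32.116.205.128/25 (32.116.205.128 - 32.116.205.255) does not contain 32.116.205.121
  32.116.236.0/22 (32.116.236.0 - 32.116.239.255) does not contain 32.116.205.121
  32.118.204.0/22 (32.118.204.0 - 32.118.207.255) does not contain 32.116.205.121
  32.116.196.0/22 (32.116.196.0 - 32.116.199.255) does not contain 32.116.205.121
  32.116.224.0/19 (32.116.224.0 - 32.116.255.255) does not contain 32.116.205.121
Longest matching prefix is /16 -> interface wlan1.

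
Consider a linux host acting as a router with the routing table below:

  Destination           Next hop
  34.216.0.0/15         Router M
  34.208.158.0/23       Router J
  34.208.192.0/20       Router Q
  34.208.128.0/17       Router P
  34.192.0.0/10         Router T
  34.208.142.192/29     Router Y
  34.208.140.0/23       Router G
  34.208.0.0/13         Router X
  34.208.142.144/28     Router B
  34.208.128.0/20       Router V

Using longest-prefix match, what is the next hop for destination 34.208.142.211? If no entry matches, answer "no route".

Routes whose prefix contains 34.208.142.211:
  34.192.0.0/10 (34.192.0.0 - 34.255.255.255) -> Router T
  34.208.0.0/13 (34.208.0.0 - 34.215.255.255) -> Router X
  34.208.128.0/17 (34.208.128.0 - 34.208.255.255) -> Router P
  34.208.128.0/20 (34.208.128.0 - 34.208.143.255) -> Router V
More-specific entries that do NOT match:
  34.208.142.192/29 (34.208.142.192 - 34.208.142.199) does not contain 34.208.142.211
  34.208.142.144/28 (34.208.142.144 - 34.208.142.159) does not contain 34.208.142.211
  34.208.158.0/23 (34.208.158.0 - 34.208.159.255) does not contain 34.208.142.211
  34.208.140.0/23 (34.208.140.0 - 34.208.141.255) does not contain 34.208.142.211
Longest matching prefix is /20 -> next hop Router V.

Router V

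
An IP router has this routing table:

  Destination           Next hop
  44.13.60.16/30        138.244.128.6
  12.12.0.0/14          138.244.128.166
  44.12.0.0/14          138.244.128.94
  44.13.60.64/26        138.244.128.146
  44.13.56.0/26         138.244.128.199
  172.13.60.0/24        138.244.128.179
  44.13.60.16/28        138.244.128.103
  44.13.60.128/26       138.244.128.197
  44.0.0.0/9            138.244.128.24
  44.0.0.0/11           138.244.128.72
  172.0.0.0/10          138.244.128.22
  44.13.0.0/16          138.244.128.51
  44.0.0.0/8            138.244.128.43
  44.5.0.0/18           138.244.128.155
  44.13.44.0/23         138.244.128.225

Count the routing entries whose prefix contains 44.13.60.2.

Prefixes containing 44.13.60.2:
  44.0.0.0/8 (44.0.0.0 - 44.255.255.255)
  44.0.0.0/9 (44.0.0.0 - 44.127.255.255)
  44.0.0.0/11 (44.0.0.0 - 44.31.255.255)
  44.12.0.0/14 (44.12.0.0 - 44.15.255.255)
  44.13.0.0/16 (44.13.0.0 - 44.13.255.255)
Total matching entries: 5.

5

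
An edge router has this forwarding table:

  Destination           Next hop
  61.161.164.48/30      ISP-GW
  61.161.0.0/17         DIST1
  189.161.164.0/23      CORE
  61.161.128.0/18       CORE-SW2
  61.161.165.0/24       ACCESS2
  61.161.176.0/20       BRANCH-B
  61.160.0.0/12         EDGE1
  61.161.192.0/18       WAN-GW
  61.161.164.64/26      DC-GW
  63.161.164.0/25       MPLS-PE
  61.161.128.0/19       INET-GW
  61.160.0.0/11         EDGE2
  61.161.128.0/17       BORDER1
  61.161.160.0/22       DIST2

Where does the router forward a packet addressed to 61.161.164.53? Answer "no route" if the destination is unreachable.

CORE-SW2

Routes whose prefix contains 61.161.164.53:
  61.160.0.0/11 (61.160.0.0 - 61.191.255.255) -> EDGE2
  61.160.0.0/12 (61.160.0.0 - 61.175.255.255) -> EDGE1
  61.161.128.0/17 (61.161.128.0 - 61.161.255.255) -> BORDER1
  61.161.128.0/18 (61.161.128.0 - 61.161.191.255) -> CORE-SW2
More-specific entries that do NOT match:
  61.161.164.48/30 (61.161.164.48 - 61.161.164.51) does not contain 61.161.164.53
  61.161.164.64/26 (61.161.164.64 - 61.161.164.127) does not contain 61.161.164.53
  63.161.164.0/25 (63.161.164.0 - 63.161.164.127) does not contain 61.161.164.53
  61.161.165.0/24 (61.161.165.0 - 61.161.165.255) does not contain 61.161.164.53
  189.161.164.0/23 (189.161.164.0 - 189.161.165.255) does not contain 61.161.164.53
  61.161.160.0/22 (61.161.160.0 - 61.161.163.255) does not contain 61.161.164.53
  61.161.176.0/20 (61.161.176.0 - 61.161.191.255) does not contain 61.161.164.53
  61.161.128.0/19 (61.161.128.0 - 61.161.159.255) does not contain 61.161.164.53
Longest matching prefix is /18 -> next hop CORE-SW2.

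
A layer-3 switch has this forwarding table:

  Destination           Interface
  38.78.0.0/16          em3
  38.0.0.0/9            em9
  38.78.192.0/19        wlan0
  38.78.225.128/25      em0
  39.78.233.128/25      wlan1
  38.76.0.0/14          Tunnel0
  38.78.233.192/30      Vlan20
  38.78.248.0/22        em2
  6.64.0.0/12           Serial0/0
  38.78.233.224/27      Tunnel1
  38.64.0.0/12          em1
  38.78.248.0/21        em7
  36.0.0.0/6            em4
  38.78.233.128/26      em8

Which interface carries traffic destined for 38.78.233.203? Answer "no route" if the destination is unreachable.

Routes whose prefix contains 38.78.233.203:
  36.0.0.0/6 (36.0.0.0 - 39.255.255.255) -> em4
  38.0.0.0/9 (38.0.0.0 - 38.127.255.255) -> em9
  38.64.0.0/12 (38.64.0.0 - 38.79.255.255) -> em1
  38.76.0.0/14 (38.76.0.0 - 38.79.255.255) -> Tunnel0
  38.78.0.0/16 (38.78.0.0 - 38.78.255.255) -> em3
More-specific entries that do NOT match:
  38.78.233.192/30 (38.78.233.192 - 38.78.233.195) does not contain 38.78.233.203
  38.78.233.224/27 (38.78.233.224 - 38.78.233.255) does not contain 38.78.233.203
  38.78.233.128/26 (38.78.233.128 - 38.78.233.191) does not contain 38.78.233.203
  38.78.225.128/25 (38.78.225.128 - 38.78.225.255) does not contain 38.78.233.203
  39.78.233.128/25 (39.78.233.128 - 39.78.233.255) does not contain 38.78.233.203
  38.78.248.0/22 (38.78.248.0 - 38.78.251.255) does not contain 38.78.233.203
  38.78.248.0/21 (38.78.248.0 - 38.78.255.255) does not contain 38.78.233.203
  38.78.192.0/19 (38.78.192.0 - 38.78.223.255) does not contain 38.78.233.203
Longest matching prefix is /16 -> interface em3.

em3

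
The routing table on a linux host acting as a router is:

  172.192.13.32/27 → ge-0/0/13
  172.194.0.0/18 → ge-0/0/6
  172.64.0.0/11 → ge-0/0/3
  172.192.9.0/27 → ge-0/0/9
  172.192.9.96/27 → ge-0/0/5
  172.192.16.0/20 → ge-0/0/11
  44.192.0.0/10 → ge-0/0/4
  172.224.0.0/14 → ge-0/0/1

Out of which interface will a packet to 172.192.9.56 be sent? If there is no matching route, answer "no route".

no route

No entry's prefix contains 172.192.9.56; there is no default route.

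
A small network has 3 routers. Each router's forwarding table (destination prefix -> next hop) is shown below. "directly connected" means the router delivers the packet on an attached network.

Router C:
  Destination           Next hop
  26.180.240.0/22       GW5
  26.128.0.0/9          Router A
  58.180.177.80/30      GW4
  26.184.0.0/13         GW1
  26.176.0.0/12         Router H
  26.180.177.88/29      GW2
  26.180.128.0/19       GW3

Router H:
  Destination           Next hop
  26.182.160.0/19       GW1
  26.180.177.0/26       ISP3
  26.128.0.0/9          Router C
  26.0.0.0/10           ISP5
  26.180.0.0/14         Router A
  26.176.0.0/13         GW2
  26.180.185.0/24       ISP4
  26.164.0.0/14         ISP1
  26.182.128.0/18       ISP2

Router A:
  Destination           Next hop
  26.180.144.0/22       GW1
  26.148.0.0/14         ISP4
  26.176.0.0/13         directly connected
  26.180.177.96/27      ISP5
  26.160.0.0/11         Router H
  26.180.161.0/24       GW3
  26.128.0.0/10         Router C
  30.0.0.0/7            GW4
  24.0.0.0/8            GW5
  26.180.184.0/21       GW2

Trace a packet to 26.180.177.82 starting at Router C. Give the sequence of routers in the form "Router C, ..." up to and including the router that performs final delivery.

Router C, Router H, Router A

At Router C: longest match for 26.180.177.82 is 26.176.0.0/12 -> Router H
At Router H: longest match for 26.180.177.82 is 26.180.0.0/14 -> Router A
At Router A: longest match for 26.180.177.82 is 26.176.0.0/13 -> directly connected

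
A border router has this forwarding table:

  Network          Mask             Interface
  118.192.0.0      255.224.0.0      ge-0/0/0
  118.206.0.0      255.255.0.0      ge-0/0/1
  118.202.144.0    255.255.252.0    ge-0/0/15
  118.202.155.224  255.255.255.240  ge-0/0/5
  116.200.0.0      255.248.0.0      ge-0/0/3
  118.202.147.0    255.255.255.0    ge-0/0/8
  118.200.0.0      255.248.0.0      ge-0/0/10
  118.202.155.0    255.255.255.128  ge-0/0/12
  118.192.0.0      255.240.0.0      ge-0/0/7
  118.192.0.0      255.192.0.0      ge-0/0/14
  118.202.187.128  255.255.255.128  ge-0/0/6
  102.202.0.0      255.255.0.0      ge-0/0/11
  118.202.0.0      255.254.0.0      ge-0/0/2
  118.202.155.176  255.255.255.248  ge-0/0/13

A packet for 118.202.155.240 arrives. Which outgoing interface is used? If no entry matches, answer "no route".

ge-0/0/2

Routes whose prefix contains 118.202.155.240:
  118.192.0.0/10 (118.192.0.0 - 118.255.255.255) -> ge-0/0/14
  118.192.0.0/11 (118.192.0.0 - 118.223.255.255) -> ge-0/0/0
  118.192.0.0/12 (118.192.0.0 - 118.207.255.255) -> ge-0/0/7
  118.200.0.0/13 (118.200.0.0 - 118.207.255.255) -> ge-0/0/10
  118.202.0.0/15 (118.202.0.0 - 118.203.255.255) -> ge-0/0/2
More-specific entries that do NOT match:
  118.202.155.176/29 (118.202.155.176 - 118.202.155.183) does not contain 118.202.155.240
  118.202.155.224/28 (118.202.155.224 - 118.202.155.239) does not contain 118.202.155.240
  118.202.155.0/25 (118.202.155.0 - 118.202.155.127) does not contain 118.202.155.240
  118.202.187.128/25 (118.202.187.128 - 118.202.187.255) does not contain 118.202.155.240
  118.202.147.0/24 (118.202.147.0 - 118.202.147.255) does not contain 118.202.155.240
  118.202.144.0/22 (118.202.144.0 - 118.202.147.255) does not contain 118.202.155.240
  118.206.0.0/16 (118.206.0.0 - 118.206.255.255) does not contain 118.202.155.240
  102.202.0.0/16 (102.202.0.0 - 102.202.255.255) does not contain 118.202.155.240
Longest matching prefix is /15 -> interface ge-0/0/2.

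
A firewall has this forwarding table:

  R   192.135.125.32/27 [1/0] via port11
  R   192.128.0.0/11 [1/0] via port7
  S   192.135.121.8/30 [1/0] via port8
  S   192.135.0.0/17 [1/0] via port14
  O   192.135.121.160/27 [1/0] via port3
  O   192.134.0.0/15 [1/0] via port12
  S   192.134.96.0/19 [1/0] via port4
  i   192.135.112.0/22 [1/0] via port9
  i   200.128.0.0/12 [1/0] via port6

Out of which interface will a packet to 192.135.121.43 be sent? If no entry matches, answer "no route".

Routes whose prefix contains 192.135.121.43:
  192.128.0.0/11 (192.128.0.0 - 192.159.255.255) -> port7
  192.134.0.0/15 (192.134.0.0 - 192.135.255.255) -> port12
  192.135.0.0/17 (192.135.0.0 - 192.135.127.255) -> port14
More-specific entries that do NOT match:
  192.135.121.8/30 (192.135.121.8 - 192.135.121.11) does not contain 192.135.121.43
  192.135.125.32/27 (192.135.125.32 - 192.135.125.63) does not contain 192.135.121.43
  192.135.121.160/27 (192.135.121.160 - 192.135.121.191) does not contain 192.135.121.43
  192.135.112.0/22 (192.135.112.0 - 192.135.115.255) does not contain 192.135.121.43
  192.134.96.0/19 (192.134.96.0 - 192.134.127.255) does not contain 192.135.121.43
Longest matching prefix is /17 -> interface port14.

port14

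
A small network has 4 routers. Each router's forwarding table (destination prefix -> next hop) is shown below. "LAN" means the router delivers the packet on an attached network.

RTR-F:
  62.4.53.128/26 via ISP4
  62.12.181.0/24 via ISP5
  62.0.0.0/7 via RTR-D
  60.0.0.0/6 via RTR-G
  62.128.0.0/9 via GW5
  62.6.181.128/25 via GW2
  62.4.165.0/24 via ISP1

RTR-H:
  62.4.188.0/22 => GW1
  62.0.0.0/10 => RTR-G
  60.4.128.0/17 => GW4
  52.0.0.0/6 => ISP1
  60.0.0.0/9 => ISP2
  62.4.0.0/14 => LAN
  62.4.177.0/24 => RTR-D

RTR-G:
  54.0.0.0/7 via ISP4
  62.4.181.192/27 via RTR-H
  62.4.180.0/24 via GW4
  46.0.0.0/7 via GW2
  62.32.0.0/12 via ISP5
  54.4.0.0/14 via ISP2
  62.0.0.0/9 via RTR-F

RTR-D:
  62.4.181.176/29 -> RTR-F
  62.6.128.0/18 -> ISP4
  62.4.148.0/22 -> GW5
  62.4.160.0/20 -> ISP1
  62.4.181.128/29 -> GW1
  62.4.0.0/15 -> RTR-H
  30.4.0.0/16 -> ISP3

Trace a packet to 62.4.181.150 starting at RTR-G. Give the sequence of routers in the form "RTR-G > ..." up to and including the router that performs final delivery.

At RTR-G: longest match for 62.4.181.150 is 62.0.0.0/9 -> RTR-F
At RTR-F: longest match for 62.4.181.150 is 62.0.0.0/7 -> RTR-D
At RTR-D: longest match for 62.4.181.150 is 62.4.0.0/15 -> RTR-H
At RTR-H: longest match for 62.4.181.150 is 62.4.0.0/14 -> LAN

RTR-G > RTR-F > RTR-D > RTR-H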